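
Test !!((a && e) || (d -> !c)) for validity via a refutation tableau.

Assume the negation and expand:
Initial set: {F !!((a && e) || (d -> !c))}.
F !!((a && e) || (d -> !c)): drop double negation, giving F ((a && e) || (d -> !c)).
F ((a && e) || (d -> !c)): α-rule — add F (a && e), F (d -> !c).
F (d -> !c): α-rule — add T d, F !c.
F (a && e): β-rule — branch into F a  //  F e.
  branch 1 (add F a):
    ○ open, literals {a=false, c=true, d=true}.
  branch 2 (add F e):
    ○ open, literals {c=true, d=true, e=false}.
0 branches closed, 2 open.
An open branch gives a countermodel: a=false, c=true, d=true (unmentioned atoms arbitrary); under it the original formula is false.

Not valid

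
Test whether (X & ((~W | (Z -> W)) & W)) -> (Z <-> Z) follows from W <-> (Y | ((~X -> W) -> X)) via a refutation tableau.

Initial set: {(W <-> (Y | ((~X -> W) -> X))); ~((X & ((~W | (Z -> W)) & W)) -> (Z <-> Z))}.
~((X & ((~W | (Z -> W)) & W)) -> (Z <-> Z)): α-rule — add (X & ((~W | (Z -> W)) & W)), ~(Z <-> Z).
(X & ((~W | (Z -> W)) & W)): α-rule — add X, ((~W | (Z -> W)) & W).
((~W | (Z -> W)) & W): α-rule — add (~W | (Z -> W)), W.
(W <-> (Y | ((~X -> W) -> X))): β-rule — branch into W, (Y | ((~X -> W) -> X))  //  ~W, ~(Y | ((~X -> W) -> X)).
  branch 1 (add W, (Y | ((~X -> W) -> X))):
    ~(Z <-> Z): β-rule — branch into Z, ~Z  //  ~Z, Z.
      branch 1.1 (add Z, ~Z):
        × closes — contains both Z and ~Z.
      branch 1.2 (add ~Z, Z):
        × closes — contains both Z and ~Z.
  branch 2 (add ~W, ~(Y | ((~X -> W) -> X))):
    × closes — contains both W and ~W.
All 3 branches close.
Every branch closed, so the premises entail the conclusion.

Yes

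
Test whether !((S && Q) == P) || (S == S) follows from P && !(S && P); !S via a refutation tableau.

Initial set: {T (P && !(S && P)); T !S; F (!((S && Q) == P) || (S == S))}.
T (P && !(S && P)): α-rule — add T P, T !(S && P).
F (!((S && Q) == P) || (S == S)): α-rule — add F !((S && Q) == P), F (S == S).
T !(S && P): β-rule — branch into F S  //  F P.
  branch 1 (add F S):
    F !((S && Q) == P): β-rule — branch into T (S && Q), T P  //  F (S && Q), F P.
      branch 1.1 (add T (S && Q), T P):
        T (S && Q): α-rule — add T S, T Q.
        × closes — contains both S and !S.
      branch 1.2 (add F (S && Q), F P):
        × closes — contains both P and !P.
  branch 2 (add F P):
    × closes — contains both P and !P.
All 3 branches close.
Every branch closed, so the premises entail the conclusion.

Yes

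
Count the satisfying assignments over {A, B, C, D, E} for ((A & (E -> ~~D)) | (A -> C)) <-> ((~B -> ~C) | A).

26

Initial set: {T (((A & (E -> ~~D)) | (A -> C)) <-> ((~B -> ~C) | A))}.
T (((A & (E -> ~~D)) | (A -> C)) <-> ((~B -> ~C) | A)): β-rule — branch into T ((A & (E -> ~~D)) | (A -> C)), T ((~B -> ~C) | A)  //  F ((A & (E -> ~~D)) | (A -> C)), F ((~B -> ~C) | A).
  branch 1 (add T ((A & (E -> ~~D)) | (A -> C)), T ((~B -> ~C) | A)):
    T ((A & (E -> ~~D)) | (A -> C)): β-rule — branch into T (A & (E -> ~~D))  //  T (A -> C).
      branch 1.1 (add T (A & (E -> ~~D))):
        T (A & (E -> ~~D)): α-rule — add T A, T (E -> ~~D).
        T ((~B -> ~C) | A): β-rule — branch into T (~B -> ~C)  //  T A.
          branch 1.1.1 (add T (~B -> ~C)):
            T (E -> ~~D): β-rule — branch into F E  //  T ~~D.
              branch 1.1.1.1 (add F E):
                T (~B -> ~C): β-rule — branch into F ~B  //  T ~C.
                  branch 1.1.1.1.1 (add F ~B):
                    ○ open, literals {A=1, B=1, E=0}.
                  branch 1.1.1.1.2 (add T ~C):
                    ○ open, literals {A=1, C=0, E=0}.
              branch 1.1.1.2 (add T ~~D):
                T ~~D: drop double negation, giving T D.
                T (~B -> ~C): β-rule — branch into F ~B  //  T ~C.
                  branch 1.1.1.2.1 (add F ~B):
                    ○ open, literals {A=1, B=1, D=1}.
                  branch 1.1.1.2.2 (add T ~C):
                    ○ open, literals {A=1, C=0, D=1}.
          branch 1.1.2 (add T A):
            T (E -> ~~D): β-rule — branch into F E  //  T ~~D.
              branch 1.1.2.1 (add F E):
                ○ open, literals {A=1, E=0}.
              branch 1.1.2.2 (add T ~~D):
                T ~~D: drop double negation, giving T D.
                ○ open, literals {A=1, D=1}.
      branch 1.2 (add T (A -> C)):
        T ((~B -> ~C) | A): β-rule — branch into T (~B -> ~C)  //  T A.
          branch 1.2.1 (add T (~B -> ~C)):
            T (A -> C): β-rule — branch into F A  //  T C.
              branch 1.2.1.1 (add F A):
                T (~B -> ~C): β-rule — branch into F ~B  //  T ~C.
                  branch 1.2.1.1.1 (add F ~B):
                    ○ open, literals {A=0, B=1}.
                  branch 1.2.1.1.2 (add T ~C):
                    ○ open, literals {A=0, C=0}.
              branch 1.2.1.2 (add T C):
                T (~B -> ~C): β-rule — branch into F ~B  //  T ~C.
                  branch 1.2.1.2.1 (add F ~B):
                    ○ open, literals {B=1, C=1}.
                  branch 1.2.1.2.2 (add T ~C):
                    × closes — contains both C and ~C.
          branch 1.2.2 (add T A):
            T (A -> C): β-rule — branch into F A  //  T C.
              branch 1.2.2.1 (add F A):
                × closes — contains both A and ~A.
              branch 1.2.2.2 (add T C):
                ○ open, literals {A=1, C=1}.
  branch 2 (add F ((A & (E -> ~~D)) | (A -> C)), F ((~B -> ~C) | A)):
    F ((A & (E -> ~~D)) | (A -> C)): α-rule — add F (A & (E -> ~~D)), F (A -> C).
    F ((~B -> ~C) | A): α-rule — add F (~B -> ~C), F A.
    F (A -> C): α-rule — add T A, F C.
    × closes — contains both A and ~A.
3 branches closed, 10 open.
Each open branch fixes some atoms; the unmentioned ones are free. Counting distinct full assignments: branch {A=1, B=1, E=0} (C, D) contributes 4 new; branch {A=1, C=0, E=0} (B, D) contributes 2 new; branch {A=1, B=1, D=1} (C, E) contributes 2 new; branch {A=1, C=0, D=1} (B, E) contributes 1 new; branch {A=1, E=0} (B, C, D) contributes 2 new; branch {A=1, D=1} (B, C, E) contributes 1 new; branch {A=0, B=1} (C, D, E) contributes 8 new; branch {A=0, C=0} (B, D, E) contributes 4 new; branch {B=1, C=1} (A, D, E) contributes 1 new; branch {A=1, C=1} (B, D, E) contributes 1 new. Total: 26.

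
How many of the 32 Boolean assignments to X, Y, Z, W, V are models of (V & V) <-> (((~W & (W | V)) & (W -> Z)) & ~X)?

20

Initial set: {T ((V & V) <-> (((~W & (W | V)) & (W -> Z)) & ~X))}.
T ((V & V) <-> (((~W & (W | V)) & (W -> Z)) & ~X)): β-rule — branch into T (V & V), T (((~W & (W | V)) & (W -> Z)) & ~X)  //  F (V & V), F (((~W & (W | V)) & (W -> Z)) & ~X).
  branch 1 (add T (V & V), T (((~W & (W | V)) & (W -> Z)) & ~X)):
    T (V & V): α-rule — add T V, T V.
    T (((~W & (W | V)) & (W -> Z)) & ~X): α-rule — add T ((~W & (W | V)) & (W -> Z)), T ~X.
    T ((~W & (W | V)) & (W -> Z)): α-rule — add T (~W & (W | V)), T (W -> Z).
    T (~W & (W | V)): α-rule — add T ~W, T (W | V).
    T (W -> Z): β-rule — branch into F W  //  T Z.
      branch 1.1 (add F W):
        T (W | V): β-rule — branch into T W  //  T V.
          branch 1.1.1 (add T W):
            × closes — contains both W and ~W.
          branch 1.1.2 (add T V):
            ○ open, literals {V=T, W=F, X=F}.
      branch 1.2 (add T Z):
        T (W | V): β-rule — branch into T W  //  T V.
          branch 1.2.1 (add T W):
            × closes — contains both W and ~W.
          branch 1.2.2 (add T V):
            ○ open, literals {V=T, W=F, X=F, Z=T}.
  branch 2 (add F (V & V), F (((~W & (W | V)) & (W -> Z)) & ~X)):
    F (V & V): β-rule — branch into F V  //  F V.
      branch 2.1 (add F V):
        F (((~W & (W | V)) & (W -> Z)) & ~X): β-rule — branch into F ((~W & (W | V)) & (W -> Z))  //  F ~X.
          branch 2.1.1 (add F ((~W & (W | V)) & (W -> Z))):
            F ((~W & (W | V)) & (W -> Z)): β-rule — branch into F (~W & (W | V))  //  F (W -> Z).
              branch 2.1.1.1 (add F (~W & (W | V))):
                F (~W & (W | V)): β-rule — branch into F ~W  //  F (W | V).
                  branch 2.1.1.1.1 (add F ~W):
                    ○ open, literals {V=F, W=T}.
                  branch 2.1.1.1.2 (add F (W | V)):
                    F (W | V): α-rule — add F W, F V.
                    ○ open, literals {V=F, W=F}.
              branch 2.1.1.2 (add F (W -> Z)):
                F (W -> Z): α-rule — add T W, F Z.
                ○ open, literals {V=F, W=T, Z=F}.
          branch 2.1.2 (add F ~X):
            ○ open, literals {V=F, X=T}.
      branch 2.2 (add F V):
        F (((~W & (W | V)) & (W -> Z)) & ~X): β-rule — branch into F ((~W & (W | V)) & (W -> Z))  //  F ~X.
          branch 2.2.1 (add F ((~W & (W | V)) & (W -> Z))):
            F ((~W & (W | V)) & (W -> Z)): β-rule — branch into F (~W & (W | V))  //  F (W -> Z).
              branch 2.2.1.1 (add F (~W & (W | V))):
                F (~W & (W | V)): β-rule — branch into F ~W  //  F (W | V).
                  branch 2.2.1.1.1 (add F ~W):
                    ○ open, literals {V=F, W=T}.
                  branch 2.2.1.1.2 (add F (W | V)):
                    F (W | V): α-rule — add F W, F V.
                    ○ open, literals {V=F, W=F}.
              branch 2.2.1.2 (add F (W -> Z)):
                F (W -> Z): α-rule — add T W, F Z.
                ○ open, literals {V=F, W=T, Z=F}.
          branch 2.2.2 (add F ~X):
            ○ open, literals {V=F, X=T}.
2 branches closed, 10 open.
Each open branch fixes some atoms; the unmentioned ones are free. Counting distinct full assignments: branch {V=T, W=F, X=F} (Y, Z) contributes 4 new; branch {V=T, W=F, X=F, Z=T} (Y) contributes 0 new; branch {V=F, W=T} (X, Y, Z) contributes 8 new; branch {V=F, W=F} (X, Y, Z) contributes 8 new; branch {V=F, W=T, Z=F} (X, Y) contributes 0 new; branch {V=F, X=T} (Y, Z, W) contributes 0 new; branch {V=F, W=T} (X, Y, Z) contributes 0 new; branch {V=F, W=F} (X, Y, Z) contributes 0 new; branch {V=F, W=T, Z=F} (X, Y) contributes 0 new; branch {V=F, X=T} (Y, Z, W) contributes 0 new. Total: 20.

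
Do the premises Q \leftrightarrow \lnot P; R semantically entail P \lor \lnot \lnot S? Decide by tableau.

Initial set: {(Q \leftrightarrow \lnot P); R; \lnot (P \lor \lnot \lnot S)}.
\lnot (P \lor \lnot \lnot S): α-rule — add \lnot P, \lnot \lnot \lnot S.
\lnot \lnot \lnot S: drop double negation, giving \lnot S.
(Q \leftrightarrow \lnot P): β-rule — branch into Q, \lnot P  //  \lnot Q, \lnot \lnot P.
  branch 1 (add Q, \lnot P):
    ○ open, literals {P=0, Q=1, R=1, S=0}.
  branch 2 (add \lnot Q, \lnot \lnot P):
    × closes — contains both P and \lnot P.
1 branch closed, 1 open.
An open branch gives a countermodel: P=0, Q=1, R=1, S=0 (unmentioned atoms arbitrary); the premises hold there but the conclusion fails.

No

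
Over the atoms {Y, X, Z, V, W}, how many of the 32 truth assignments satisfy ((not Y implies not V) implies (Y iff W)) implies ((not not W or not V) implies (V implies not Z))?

28

Initial set: {(((not Y implies not V) implies (Y iff W)) implies ((not not W or not V) implies (V implies not Z)))}.
(((not Y implies not V) implies (Y iff W)) implies ((not not W or not V) implies (V implies not Z))): β-rule — branch into not ((not Y implies not V) implies (Y iff W))  //  ((not not W or not V) implies (V implies not Z)).
  branch 1 (add not ((not Y implies not V) implies (Y iff W))):
    not ((not Y implies not V) implies (Y iff W)): α-rule — add (not Y implies not V), not (Y iff W).
    (not Y implies not V): β-rule — branch into not not Y  //  not V.
      branch 1.1 (add not not Y):
        not (Y iff W): β-rule — branch into Y, not W  //  not Y, W.
          branch 1.1.1 (add Y, not W):
            ○ open, literals {W=F, Y=T}.
          branch 1.1.2 (add not Y, W):
            × closes — contains both Y and not Y.
      branch 1.2 (add not V):
        not (Y iff W): β-rule — branch into Y, not W  //  not Y, W.
          branch 1.2.1 (add Y, not W):
            ○ open, literals {V=F, W=F, Y=T}.
          branch 1.2.2 (add not Y, W):
            ○ open, literals {V=F, W=T, Y=F}.
  branch 2 (add ((not not W or not V) implies (V implies not Z))):
    ((not not W or not V) implies (V implies not Z)): β-rule — branch into not (not not W or not V)  //  (V implies not Z).
      branch 2.1 (add not (not not W or not V)):
        not (not not W or not V): α-rule — add not not not W, not not V.
        not not not W: drop double negation, giving not W.
        ○ open, literals {V=T, W=F}.
      branch 2.2 (add (V implies not Z)):
        (V implies not Z): β-rule — branch into not V  //  not Z.
          branch 2.2.1 (add not V):
            ○ open, literals {V=F}.
          branch 2.2.2 (add not Z):
            ○ open, literals {Z=F}.
1 branch closed, 6 open.
Each open branch fixes some atoms; the unmentioned ones are free. Counting distinct full assignments: branch {W=F, Y=T} (X, Z, V) contributes 8 new; branch {V=F, W=F, Y=T} (X, Z) contributes 0 new; branch {V=F, W=T, Y=F} (X, Z) contributes 4 new; branch {V=T, W=F} (Y, X, Z) contributes 4 new; branch {V=F} (Y, X, Z, W) contributes 8 new; branch {Z=F} (Y, X, V, W) contributes 4 new. Total: 28.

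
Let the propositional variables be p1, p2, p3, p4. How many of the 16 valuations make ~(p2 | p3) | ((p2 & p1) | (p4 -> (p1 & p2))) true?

Initial set: {(~(p2 | p3) | ((p2 & p1) | (p4 -> (p1 & p2))))}.
(~(p2 | p3) | ((p2 & p1) | (p4 -> (p1 & p2)))): β-rule — branch into ~(p2 | p3)  //  ((p2 & p1) | (p4 -> (p1 & p2))).
  branch 1 (add ~(p2 | p3)):
    ~(p2 | p3): α-rule — add ~p2, ~p3.
    ○ open, literals {p2=F, p3=F}.
  branch 2 (add ((p2 & p1) | (p4 -> (p1 & p2)))):
    ((p2 & p1) | (p4 -> (p1 & p2))): β-rule — branch into (p2 & p1)  //  (p4 -> (p1 & p2)).
      branch 2.1 (add (p2 & p1)):
        (p2 & p1): α-rule — add p2, p1.
        ○ open, literals {p1=T, p2=T}.
      branch 2.2 (add (p4 -> (p1 & p2))):
        (p4 -> (p1 & p2)): β-rule — branch into ~p4  //  (p1 & p2).
          branch 2.2.1 (add ~p4):
            ○ open, literals {p4=F}.
          branch 2.2.2 (add (p1 & p2)):
            (p1 & p2): α-rule — add p1, p2.
            ○ open, literals {p1=T, p2=T}.
0 branches closed, 4 open.
Each open branch fixes some atoms; the unmentioned ones are free. Counting distinct full assignments: branch {p2=F, p3=F} (p1, p4) contributes 4 new; branch {p1=T, p2=T} (p3, p4) contributes 4 new; branch {p4=F} (p1, p2, p3) contributes 4 new; branch {p1=T, p2=T} (p3, p4) contributes 0 new. Total: 12.

12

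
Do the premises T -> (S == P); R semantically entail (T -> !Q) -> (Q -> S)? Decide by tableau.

No

Initial set: {T (T -> (S == P)); T R; F ((T -> !Q) -> (Q -> S))}.
F ((T -> !Q) -> (Q -> S)): α-rule — add T (T -> !Q), F (Q -> S).
F (Q -> S): α-rule — add T Q, F S.
T (T -> (S == P)): β-rule — branch into F T  //  T (S == P).
  branch 1 (add F T):
    T (T -> !Q): β-rule — branch into F T  //  T !Q.
      branch 1.1 (add F T):
        ○ open, literals {Q=1, R=1, S=0, T=0}.
      branch 1.2 (add T !Q):
        × closes — contains both Q and !Q.
  branch 2 (add T (S == P)):
    T (T -> !Q): β-rule — branch into F T  //  T !Q.
      branch 2.1 (add F T):
        T (S == P): β-rule — branch into T S, T P  //  F S, F P.
          branch 2.1.1 (add T S, T P):
            × closes — contains both S and !S.
          branch 2.1.2 (add F S, F P):
            ○ open, literals {P=0, Q=1, R=1, S=0, T=0}.
      branch 2.2 (add T !Q):
        × closes — contains both Q and !Q.
3 branches closed, 2 open.
An open branch gives a countermodel: Q=1, R=1, S=0, T=0 (unmentioned atoms arbitrary); the premises hold there but the conclusion fails.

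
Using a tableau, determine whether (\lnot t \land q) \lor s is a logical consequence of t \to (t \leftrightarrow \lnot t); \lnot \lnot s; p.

Yes

Initial set: {T (t \to (t \leftrightarrow \lnot t)); T \lnot \lnot s; T p; F ((\lnot t \land q) \lor s)}.
T \lnot \lnot s: drop double negation, giving T s.
F ((\lnot t \land q) \lor s): α-rule — add F (\lnot t \land q), F s.
× closes — contains both s and \lnot s.
All 1 branch closes.
Every branch closed, so the premises entail the conclusion.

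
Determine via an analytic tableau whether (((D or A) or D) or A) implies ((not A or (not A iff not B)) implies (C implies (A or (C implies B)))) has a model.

Satisfiable

Initial set: {((((D or A) or D) or A) implies ((not A or (not A iff not B)) implies (C implies (A or (C implies B)))))}.
((((D or A) or D) or A) implies ((not A or (not A iff not B)) implies (C implies (A or (C implies B))))): β-rule — branch into not (((D or A) or D) or A)  //  ((not A or (not A iff not B)) implies (C implies (A or (C implies B)))).
  branch 1 (add not (((D or A) or D) or A)):
    not (((D or A) or D) or A): α-rule — add not ((D or A) or D), not A.
    not ((D or A) or D): α-rule — add not (D or A), not D.
    not (D or A): α-rule — add not D, not A.
    ○ open, literals {A=F, D=F}.
  branch 2 (add ((not A or (not A iff not B)) implies (C implies (A or (C implies B))))):
    ((not A or (not A iff not B)) implies (C implies (A or (C implies B)))): β-rule — branch into not (not A or (not A iff not B))  //  (C implies (A or (C implies B))).
      branch 2.1 (add not (not A or (not A iff not B))):
        not (not A or (not A iff not B)): α-rule — add not not A, not (not A iff not B).
        not (not A iff not B): β-rule — branch into not A, not not B  //  not not A, not B.
          branch 2.1.1 (add not A, not not B):
            × closes — contains both A and not A.
          branch 2.1.2 (add not not A, not B):
            ○ open, literals {A=T, B=F}.
      branch 2.2 (add (C implies (A or (C implies B)))):
        (C implies (A or (C implies B))): β-rule — branch into not C  //  (A or (C implies B)).
          branch 2.2.1 (add not C):
            ○ open, literals {C=F}.
          branch 2.2.2 (add (A or (C implies B))):
            (A or (C implies B)): β-rule — branch into A  //  (C implies B).
              branch 2.2.2.1 (add A):
                ○ open, literals {A=T}.
              branch 2.2.2.2 (add (C implies B)):
                (C implies B): β-rule — branch into not C  //  B.
                  branch 2.2.2.2.1 (add not C):
                    ○ open, literals {C=F}.
                  branch 2.2.2.2.2 (add B):
                    ○ open, literals {B=T}.
1 branch closed, 6 open.
An open branch gives a satisfying assignment: A=F, D=F.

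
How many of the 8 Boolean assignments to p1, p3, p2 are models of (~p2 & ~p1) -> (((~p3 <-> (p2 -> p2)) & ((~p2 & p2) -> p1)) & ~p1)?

7

Initial set: {((~p2 & ~p1) -> (((~p3 <-> (p2 -> p2)) & ((~p2 & p2) -> p1)) & ~p1))}.
((~p2 & ~p1) -> (((~p3 <-> (p2 -> p2)) & ((~p2 & p2) -> p1)) & ~p1)): β-rule — branch into ~(~p2 & ~p1)  //  (((~p3 <-> (p2 -> p2)) & ((~p2 & p2) -> p1)) & ~p1).
  branch 1 (add ~(~p2 & ~p1)):
    ~(~p2 & ~p1): β-rule — branch into ~~p2  //  ~~p1.
      branch 1.1 (add ~~p2):
        ○ open, literals {p2=1}.
      branch 1.2 (add ~~p1):
        ○ open, literals {p1=1}.
  branch 2 (add (((~p3 <-> (p2 -> p2)) & ((~p2 & p2) -> p1)) & ~p1)):
    (((~p3 <-> (p2 -> p2)) & ((~p2 & p2) -> p1)) & ~p1): α-rule — add ((~p3 <-> (p2 -> p2)) & ((~p2 & p2) -> p1)), ~p1.
    ((~p3 <-> (p2 -> p2)) & ((~p2 & p2) -> p1)): α-rule — add (~p3 <-> (p2 -> p2)), ((~p2 & p2) -> p1).
    (~p3 <-> (p2 -> p2)): β-rule — branch into ~p3, (p2 -> p2)  //  ~~p3, ~(p2 -> p2).
      branch 2.1 (add ~p3, (p2 -> p2)):
        ((~p2 & p2) -> p1): β-rule — branch into ~(~p2 & p2)  //  p1.
          branch 2.1.1 (add ~(~p2 & p2)):
            (p2 -> p2): β-rule — branch into ~p2  //  p2.
              branch 2.1.1.1 (add ~p2):
                ~(~p2 & p2): β-rule — branch into ~~p2  //  ~p2.
                  branch 2.1.1.1.1 (add ~~p2):
                    × closes — contains both p2 and ~p2.
                  branch 2.1.1.1.2 (add ~p2):
                    ○ open, literals {p1=0, p2=0, p3=0}.
              branch 2.1.1.2 (add p2):
                ~(~p2 & p2): β-rule — branch into ~~p2  //  ~p2.
                  branch 2.1.1.2.1 (add ~~p2):
                    ○ open, literals {p1=0, p2=1, p3=0}.
                  branch 2.1.1.2.2 (add ~p2):
                    × closes — contains both p2 and ~p2.
          branch 2.1.2 (add p1):
            × closes — contains both p1 and ~p1.
      branch 2.2 (add ~~p3, ~(p2 -> p2)):
        ~(p2 -> p2): α-rule — add p2, ~p2.
        × closes — contains both p2 and ~p2.
4 branches closed, 4 open.
Each open branch fixes some atoms; the unmentioned ones are free. Counting distinct full assignments: branch {p2=1} (p1, p3) contributes 4 new; branch {p1=1} (p3, p2) contributes 2 new; branch {p1=0, p2=0, p3=0} (none free) contributes 1 new; branch {p1=0, p2=1, p3=0} (none free) contributes 0 new. Total: 7.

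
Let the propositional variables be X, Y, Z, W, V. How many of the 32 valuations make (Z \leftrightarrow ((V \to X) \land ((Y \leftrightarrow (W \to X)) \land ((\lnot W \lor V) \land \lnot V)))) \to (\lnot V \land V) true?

16

Initial set: {((Z \leftrightarrow ((V \to X) \land ((Y \leftrightarrow (W \to X)) \land ((\lnot W \lor V) \land \lnot V)))) \to (\lnot V \land V))}.
((Z \leftrightarrow ((V \to X) \land ((Y \leftrightarrow (W \to X)) \land ((\lnot W \lor V) \land \lnot V)))) \to (\lnot V \land V)): β-rule — branch into \lnot (Z \leftrightarrow ((V \to X) \land ((Y \leftrightarrow (W \to X)) \land ((\lnot W \lor V) \land \lnot V))))  //  (\lnot V \land V).
  branch 1 (add \lnot (Z \leftrightarrow ((V \to X) \land ((Y \leftrightarrow (W \to X)) \land ((\lnot W \lor V) \land \lnot V))))):
    \lnot (Z \leftrightarrow ((V \to X) \land ((Y \leftrightarrow (W \to X)) \land ((\lnot W \lor V) \land \lnot V)))): β-rule — branch into Z, \lnot ((V \to X) \land ((Y \leftrightarrow (W \to X)) \land ((\lnot W \lor V) \land \lnot V)))  //  \lnot Z, ((V \to X) \land ((Y \leftrightarrow (W \to X)) \land ((\lnot W \lor V) \land \lnot V))).
      branch 1.1 (add Z, \lnot ((V \to X) \land ((Y \leftrightarrow (W \to X)) \land ((\lnot W \lor V) \land \lnot V)))):
        \lnot ((V \to X) \land ((Y \leftrightarrow (W \to X)) \land ((\lnot W \lor V) \land \lnot V))): β-rule — branch into \lnot (V \to X)  //  \lnot ((Y \leftrightarrow (W \to X)) \land ((\lnot W \lor V) \land \lnot V)).
          branch 1.1.1 (add \lnot (V \to X)):
            \lnot (V \to X): α-rule — add V, \lnot X.
            ○ open, literals {V=true, X=false, Z=true}.
          branch 1.1.2 (add \lnot ((Y \leftrightarrow (W \to X)) \land ((\lnot W \lor V) \land \lnot V))):
            \lnot ((Y \leftrightarrow (W \to X)) \land ((\lnot W \lor V) \land \lnot V)): β-rule — branch into \lnot (Y \leftrightarrow (W \to X))  //  \lnot ((\lnot W \lor V) \land \lnot V).
              branch 1.1.2.1 (add \lnot (Y \leftrightarrow (W \to X))):
                \lnot (Y \leftrightarrow (W \to X)): β-rule — branch into Y, \lnot (W \to X)  //  \lnot Y, (W \to X).
                  branch 1.1.2.1.1 (add Y, \lnot (W \to X)):
                    \lnot (W \to X): α-rule — add W, \lnot X.
                    ○ open, literals {W=true, X=false, Y=true, Z=true}.
                  branch 1.1.2.1.2 (add \lnot Y, (W \to X)):
                    (W \to X): β-rule — branch into \lnot W  //  X.
                      branch 1.1.2.1.2.1 (add \lnot W):
                        ○ open, literals {W=false, Y=false, Z=true}.
                      branch 1.1.2.1.2.2 (add X):
                        ○ open, literals {X=true, Y=false, Z=true}.
              branch 1.1.2.2 (add \lnot ((\lnot W \lor V) \land \lnot V)):
                \lnot ((\lnot W \lor V) \land \lnot V): β-rule — branch into \lnot (\lnot W \lor V)  //  \lnot \lnot V.
                  branch 1.1.2.2.1 (add \lnot (\lnot W \lor V)):
                    \lnot (\lnot W \lor V): α-rule — add \lnot \lnot W, \lnot V.
                    ○ open, literals {V=false, W=true, Z=true}.
                  branch 1.1.2.2.2 (add \lnot \lnot V):
                    ○ open, literals {V=true, Z=true}.
      branch 1.2 (add \lnot Z, ((V \to X) \land ((Y \leftrightarrow (W \to X)) \land ((\lnot W \lor V) \land \lnot V)))):
        ((V \to X) \land ((Y \leftrightarrow (W \to X)) \land ((\lnot W \lor V) \land \lnot V))): α-rule — add (V \to X), ((Y \leftrightarrow (W \to X)) \land ((\lnot W \lor V) \land \lnot V)).
        ((Y \leftrightarrow (W \to X)) \land ((\lnot W \lor V) \land \lnot V)): α-rule — add (Y \leftrightarrow (W \to X)), ((\lnot W \lor V) \land \lnot V).
        ((\lnot W \lor V) \land \lnot V): α-rule — add (\lnot W \lor V), \lnot V.
        (V \to X): β-rule — branch into \lnot V  //  X.
          branch 1.2.1 (add \lnot V):
            (Y \leftrightarrow (W \to X)): β-rule — branch into Y, (W \to X)  //  \lnot Y, \lnot (W \to X).
              branch 1.2.1.1 (add Y, (W \to X)):
                (\lnot W \lor V): β-rule — branch into \lnot W  //  V.
                  branch 1.2.1.1.1 (add \lnot W):
                    (W \to X): β-rule — branch into \lnot W  //  X.
                      branch 1.2.1.1.1.1 (add \lnot W):
                        ○ open, literals {V=false, W=false, Y=true, Z=false}.
                      branch 1.2.1.1.1.2 (add X):
                        ○ open, literals {V=false, W=false, X=true, Y=true, Z=false}.
                  branch 1.2.1.1.2 (add V):
                    × closes — contains both V and \lnot V.
              branch 1.2.1.2 (add \lnot Y, \lnot (W \to X)):
                \lnot (W \to X): α-rule — add W, \lnot X.
                (\lnot W \lor V): β-rule — branch into \lnot W  //  V.
                  branch 1.2.1.2.1 (add \lnot W):
                    × closes — contains both W and \lnot W.
                  branch 1.2.1.2.2 (add V):
                    × closes — contains both V and \lnot V.
          branch 1.2.2 (add X):
            (Y \leftrightarrow (W \to X)): β-rule — branch into Y, (W \to X)  //  \lnot Y, \lnot (W \to X).
              branch 1.2.2.1 (add Y, (W \to X)):
                (\lnot W \lor V): β-rule — branch into \lnot W  //  V.
                  branch 1.2.2.1.1 (add \lnot W):
                    (W \to X): β-rule — branch into \lnot W  //  X.
                      branch 1.2.2.1.1.1 (add \lnot W):
                        ○ open, literals {V=false, W=false, X=true, Y=true, Z=false}.
                      branch 1.2.2.1.1.2 (add X):
                        ○ open, literals {V=false, W=false, X=true, Y=true, Z=false}.
                  branch 1.2.2.1.2 (add V):
                    × closes — contains both V and \lnot V.
              branch 1.2.2.2 (add \lnot Y, \lnot (W \to X)):
                \lnot (W \to X): α-rule — add W, \lnot X.
                × closes — contains both X and \lnot X.
  branch 2 (add (\lnot V \land V)):
    (\lnot V \land V): α-rule — add \lnot V, V.
    × closes — contains both V and \lnot V.
6 branches closed, 10 open.
Each open branch fixes some atoms; the unmentioned ones are free. Counting distinct full assignments: branch {V=true, X=false, Z=true} (Y, W) contributes 4 new; branch {W=true, X=false, Y=true, Z=true} (V) contributes 1 new; branch {W=false, Y=false, Z=true} (X, V) contributes 3 new; branch {X=true, Y=false, Z=true} (W, V) contributes 2 new; branch {V=false, W=true, Z=true} (X, Y) contributes 2 new; branch {V=true, Z=true} (X, Y, W) contributes 2 new; branch {V=false, W=false, Y=true, Z=false} (X) contributes 2 new; branch {V=false, W=false, X=true, Y=true, Z=false} (none free) contributes 0 new; branch {V=false, W=false, X=true, Y=true, Z=false} (none free) contributes 0 new; branch {V=false, W=false, X=true, Y=true, Z=false} (none free) contributes 0 new. Total: 16.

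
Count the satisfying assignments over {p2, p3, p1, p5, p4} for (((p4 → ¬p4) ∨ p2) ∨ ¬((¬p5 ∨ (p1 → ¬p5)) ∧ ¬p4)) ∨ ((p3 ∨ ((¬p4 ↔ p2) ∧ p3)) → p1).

Initial set: {T ((((p4 → ¬p4) ∨ p2) ∨ ¬((¬p5 ∨ (p1 → ¬p5)) ∧ ¬p4)) ∨ ((p3 ∨ ((¬p4 ↔ p2) ∧ p3)) → p1))}.
T ((((p4 → ¬p4) ∨ p2) ∨ ¬((¬p5 ∨ (p1 → ¬p5)) ∧ ¬p4)) ∨ ((p3 ∨ ((¬p4 ↔ p2) ∧ p3)) → p1)): β-rule — branch into T (((p4 → ¬p4) ∨ p2) ∨ ¬((¬p5 ∨ (p1 → ¬p5)) ∧ ¬p4))  //  T ((p3 ∨ ((¬p4 ↔ p2) ∧ p3)) → p1).
  branch 1 (add T (((p4 → ¬p4) ∨ p2) ∨ ¬((¬p5 ∨ (p1 → ¬p5)) ∧ ¬p4))):
    T (((p4 → ¬p4) ∨ p2) ∨ ¬((¬p5 ∨ (p1 → ¬p5)) ∧ ¬p4)): β-rule — branch into T ((p4 → ¬p4) ∨ p2)  //  T ¬((¬p5 ∨ (p1 → ¬p5)) ∧ ¬p4).
      branch 1.1 (add T ((p4 → ¬p4) ∨ p2)):
        T ((p4 → ¬p4) ∨ p2): β-rule — branch into T (p4 → ¬p4)  //  T p2.
          branch 1.1.1 (add T (p4 → ¬p4)):
            T (p4 → ¬p4): β-rule — branch into F p4  //  T ¬p4.
              branch 1.1.1.1 (add F p4):
                ○ open, literals {p4=0}.
              branch 1.1.1.2 (add T ¬p4):
                ○ open, literals {p4=0}.
          branch 1.1.2 (add T p2):
            ○ open, literals {p2=1}.
      branch 1.2 (add T ¬((¬p5 ∨ (p1 → ¬p5)) ∧ ¬p4)):
        T ¬((¬p5 ∨ (p1 → ¬p5)) ∧ ¬p4): β-rule — branch into F (¬p5 ∨ (p1 → ¬p5))  //  F ¬p4.
          branch 1.2.1 (add F (¬p5 ∨ (p1 → ¬p5))):
            F (¬p5 ∨ (p1 → ¬p5)): α-rule — add F ¬p5, F (p1 → ¬p5).
            F (p1 → ¬p5): α-rule — add T p1, F ¬p5.
            ○ open, literals {p1=1, p5=1}.
          branch 1.2.2 (add F ¬p4):
            ○ open, literals {p4=1}.
  branch 2 (add T ((p3 ∨ ((¬p4 ↔ p2) ∧ p3)) → p1)):
    T ((p3 ∨ ((¬p4 ↔ p2) ∧ p3)) → p1): β-rule — branch into F (p3 ∨ ((¬p4 ↔ p2) ∧ p3))  //  T p1.
      branch 2.1 (add F (p3 ∨ ((¬p4 ↔ p2) ∧ p3))):
        F (p3 ∨ ((¬p4 ↔ p2) ∧ p3)): α-rule — add F p3, F ((¬p4 ↔ p2) ∧ p3).
        F ((¬p4 ↔ p2) ∧ p3): β-rule — branch into F (¬p4 ↔ p2)  //  F p3.
          branch 2.1.1 (add F (¬p4 ↔ p2)):
            F (¬p4 ↔ p2): β-rule — branch into T ¬p4, F p2  //  F ¬p4, T p2.
              branch 2.1.1.1 (add T ¬p4, F p2):
                ○ open, literals {p2=0, p3=0, p4=0}.
              branch 2.1.1.2 (add F ¬p4, T p2):
                ○ open, literals {p2=1, p3=0, p4=1}.
          branch 2.1.2 (add F p3):
            ○ open, literals {p3=0}.
      branch 2.2 (add T p1):
        ○ open, literals {p1=1}.
0 branches closed, 9 open.
Each open branch fixes some atoms; the unmentioned ones are free. Counting distinct full assignments: branch {p4=0} (p2, p3, p1, p5) contributes 16 new; branch {p4=0} (p2, p3, p1, p5) contributes 0 new; branch {p2=1} (p3, p1, p5, p4) contributes 8 new; branch {p1=1, p5=1} (p2, p3, p4) contributes 2 new; branch {p4=1} (p2, p3, p1, p5) contributes 6 new; branch {p2=0, p3=0, p4=0} (p1, p5) contributes 0 new; branch {p2=1, p3=0, p4=1} (p1, p5) contributes 0 new; branch {p3=0} (p2, p1, p5, p4) contributes 0 new; branch {p1=1} (p2, p3, p5, p4) contributes 0 new. Total: 32.

32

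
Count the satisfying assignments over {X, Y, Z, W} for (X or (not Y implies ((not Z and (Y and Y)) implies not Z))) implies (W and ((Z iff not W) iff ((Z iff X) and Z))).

2

Initial set: {((X or (not Y implies ((not Z and (Y and Y)) implies not Z))) implies (W and ((Z iff not W) iff ((Z iff X) and Z))))}.
((X or (not Y implies ((not Z and (Y and Y)) implies not Z))) implies (W and ((Z iff not W) iff ((Z iff X) and Z)))): β-rule — branch into not (X or (not Y implies ((not Z and (Y and Y)) implies not Z)))  //  (W and ((Z iff not W) iff ((Z iff X) and Z))).
  branch 1 (add not (X or (not Y implies ((not Z and (Y and Y)) implies not Z)))):
    not (X or (not Y implies ((not Z and (Y and Y)) implies not Z))): α-rule — add not X, not (not Y implies ((not Z and (Y and Y)) implies not Z)).
    not (not Y implies ((not Z and (Y and Y)) implies not Z)): α-rule — add not Y, not ((not Z and (Y and Y)) implies not Z).
    not ((not Z and (Y and Y)) implies not Z): α-rule — add (not Z and (Y and Y)), not not Z.
    (not Z and (Y and Y)): α-rule — add not Z, (Y and Y).
    × closes — contains both Z and not Z.
  branch 2 (add (W and ((Z iff not W) iff ((Z iff X) and Z)))):
    (W and ((Z iff not W) iff ((Z iff X) and Z))): α-rule — add W, ((Z iff not W) iff ((Z iff X) and Z)).
    ((Z iff not W) iff ((Z iff X) and Z)): β-rule — branch into (Z iff not W), ((Z iff X) and Z)  //  not (Z iff not W), not ((Z iff X) and Z).
      branch 2.1 (add (Z iff not W), ((Z iff X) and Z)):
        ((Z iff X) and Z): α-rule — add (Z iff X), Z.
        (Z iff not W): β-rule — branch into Z, not W  //  not Z, not not W.
          branch 2.1.1 (add Z, not W):
            × closes — contains both W and not W.
          branch 2.1.2 (add not Z, not not W):
            × closes — contains both Z and not Z.
      branch 2.2 (add not (Z iff not W), not ((Z iff X) and Z)):
        not (Z iff not W): β-rule — branch into Z, not not W  //  not Z, not W.
          branch 2.2.1 (add Z, not not W):
            not ((Z iff X) and Z): β-rule — branch into not (Z iff X)  //  not Z.
              branch 2.2.1.1 (add not (Z iff X)):
                not (Z iff X): β-rule — branch into Z, not X  //  not Z, X.
                  branch 2.2.1.1.1 (add Z, not X):
                    ○ open, literals {W=T, X=F, Z=T}.
                  branch 2.2.1.1.2 (add not Z, X):
                    × closes — contains both Z and not Z.
              branch 2.2.1.2 (add not Z):
                × closes — contains both Z and not Z.
          branch 2.2.2 (add not Z, not W):
            × closes — contains both W and not W.
6 branches closed, 1 open.
Each open branch fixes some atoms; the unmentioned ones are free. Counting distinct full assignments: branch {W=T, X=F, Z=T} (Y) contributes 2 new. Total: 2.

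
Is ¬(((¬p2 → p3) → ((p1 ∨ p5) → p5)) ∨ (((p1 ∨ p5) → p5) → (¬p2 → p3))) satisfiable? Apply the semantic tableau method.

Initial set: {¬(((¬p2 → p3) → ((p1 ∨ p5) → p5)) ∨ (((p1 ∨ p5) → p5) → (¬p2 → p3)))}.
¬(((¬p2 → p3) → ((p1 ∨ p5) → p5)) ∨ (((p1 ∨ p5) → p5) → (¬p2 → p3))): α-rule — add ¬((¬p2 → p3) → ((p1 ∨ p5) → p5)), ¬(((p1 ∨ p5) → p5) → (¬p2 → p3)).
¬((¬p2 → p3) → ((p1 ∨ p5) → p5)): α-rule — add (¬p2 → p3), ¬((p1 ∨ p5) → p5).
¬(((p1 ∨ p5) → p5) → (¬p2 → p3)): α-rule — add ((p1 ∨ p5) → p5), ¬(¬p2 → p3).
¬((p1 ∨ p5) → p5): α-rule — add (p1 ∨ p5), ¬p5.
¬(¬p2 → p3): α-rule — add ¬p2, ¬p3.
(¬p2 → p3): β-rule — branch into ¬¬p2  //  p3.
  branch 1 (add ¬¬p2):
    × closes — contains both p2 and ¬p2.
  branch 2 (add p3):
    × closes — contains both p3 and ¬p3.
All 2 branches close.
Every branch closed; the formula is unsatisfiable.

Unsatisfiable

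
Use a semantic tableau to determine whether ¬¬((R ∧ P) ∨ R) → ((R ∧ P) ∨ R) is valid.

Valid

Assume the negation and expand:
Initial set: {F (¬¬((R ∧ P) ∨ R) → ((R ∧ P) ∨ R))}.
F (¬¬((R ∧ P) ∨ R) → ((R ∧ P) ∨ R)): α-rule — add T ¬¬((R ∧ P) ∨ R), F ((R ∧ P) ∨ R).
T ¬¬((R ∧ P) ∨ R): drop double negation, giving T ((R ∧ P) ∨ R).
F ((R ∧ P) ∨ R): α-rule — add F (R ∧ P), F R.
T ((R ∧ P) ∨ R): β-rule — branch into T (R ∧ P)  //  T R.
  branch 1 (add T (R ∧ P)):
    T (R ∧ P): α-rule — add T R, T P.
    × closes — contains both R and ¬R.
  branch 2 (add T R):
    × closes — contains both R and ¬R.
All 2 branches close.
Every branch closed, so the negation is unsatisfiable and the formula is valid.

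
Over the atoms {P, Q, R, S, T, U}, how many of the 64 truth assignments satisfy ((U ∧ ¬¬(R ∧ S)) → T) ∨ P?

62

Initial set: {T (((U ∧ ¬¬(R ∧ S)) → T) ∨ P)}.
T (((U ∧ ¬¬(R ∧ S)) → T) ∨ P): β-rule — branch into T ((U ∧ ¬¬(R ∧ S)) → T)  //  T P.
  branch 1 (add T ((U ∧ ¬¬(R ∧ S)) → T)):
    T ((U ∧ ¬¬(R ∧ S)) → T): β-rule — branch into F (U ∧ ¬¬(R ∧ S))  //  T T.
      branch 1.1 (add F (U ∧ ¬¬(R ∧ S))):
        F (U ∧ ¬¬(R ∧ S)): β-rule — branch into F U  //  F ¬¬(R ∧ S).
          branch 1.1.1 (add F U):
            ○ open, literals {U=false}.
          branch 1.1.2 (add F ¬¬(R ∧ S)):
            F ¬¬(R ∧ S): drop double negation, giving F (R ∧ S).
            F (R ∧ S): β-rule — branch into F R  //  F S.
              branch 1.1.2.1 (add F R):
                ○ open, literals {R=false}.
              branch 1.1.2.2 (add F S):
                ○ open, literals {S=false}.
      branch 1.2 (add T T):
        ○ open, literals {T=true}.
  branch 2 (add T P):
    ○ open, literals {P=true}.
0 branches closed, 5 open.
Each open branch fixes some atoms; the unmentioned ones are free. Counting distinct full assignments: branch {U=false} (P, Q, R, S, T) contributes 32 new; branch {R=false} (P, Q, S, T, U) contributes 16 new; branch {S=false} (P, Q, R, T, U) contributes 8 new; branch {T=true} (P, Q, R, S, U) contributes 4 new; branch {P=true} (Q, R, S, T, U) contributes 2 new. Total: 62.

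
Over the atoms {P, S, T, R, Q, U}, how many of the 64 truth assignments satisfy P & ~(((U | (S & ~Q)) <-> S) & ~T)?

Initial set: {(P & ~(((U | (S & ~Q)) <-> S) & ~T))}.
(P & ~(((U | (S & ~Q)) <-> S) & ~T)): α-rule — add P, ~(((U | (S & ~Q)) <-> S) & ~T).
~(((U | (S & ~Q)) <-> S) & ~T): β-rule — branch into ~((U | (S & ~Q)) <-> S)  //  ~~T.
  branch 1 (add ~((U | (S & ~Q)) <-> S)):
    ~((U | (S & ~Q)) <-> S): β-rule — branch into (U | (S & ~Q)), ~S  //  ~(U | (S & ~Q)), S.
      branch 1.1 (add (U | (S & ~Q)), ~S):
        (U | (S & ~Q)): β-rule — branch into U  //  (S & ~Q).
          branch 1.1.1 (add U):
            ○ open, literals {P=T, S=F, U=T}.
          branch 1.1.2 (add (S & ~Q)):
            (S & ~Q): α-rule — add S, ~Q.
            × closes — contains both S and ~S.
      branch 1.2 (add ~(U | (S & ~Q)), S):
        ~(U | (S & ~Q)): α-rule — add ~U, ~(S & ~Q).
        ~(S & ~Q): β-rule — branch into ~S  //  ~~Q.
          branch 1.2.1 (add ~S):
            × closes — contains both S and ~S.
          branch 1.2.2 (add ~~Q):
            ○ open, literals {P=T, Q=T, S=T, U=F}.
  branch 2 (add ~~T):
    ○ open, literals {P=T, T=T}.
2 branches closed, 3 open.
Each open branch fixes some atoms; the unmentioned ones are free. Counting distinct full assignments: branch {P=T, S=F, U=T} (T, R, Q) contributes 8 new; branch {P=T, Q=T, S=T, U=F} (T, R) contributes 4 new; branch {P=T, T=T} (S, R, Q, U) contributes 10 new. Total: 22.

22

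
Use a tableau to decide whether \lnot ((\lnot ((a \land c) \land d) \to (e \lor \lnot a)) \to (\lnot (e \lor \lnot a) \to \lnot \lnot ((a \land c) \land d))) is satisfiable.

Initial set: {\lnot ((\lnot ((a \land c) \land d) \to (e \lor \lnot a)) \to (\lnot (e \lor \lnot a) \to \lnot \lnot ((a \land c) \land d)))}.
\lnot ((\lnot ((a \land c) \land d) \to (e \lor \lnot a)) \to (\lnot (e \lor \lnot a) \to \lnot \lnot ((a \land c) \land d))): α-rule — add (\lnot ((a \land c) \land d) \to (e \lor \lnot a)), \lnot (\lnot (e \lor \lnot a) \to \lnot \lnot ((a \land c) \land d)).
\lnot (\lnot (e \lor \lnot a) \to \lnot \lnot ((a \land c) \land d)): α-rule — add \lnot (e \lor \lnot a), \lnot \lnot \lnot ((a \land c) \land d).
\lnot (e \lor \lnot a): α-rule — add \lnot e, \lnot \lnot a.
\lnot \lnot \lnot ((a \land c) \land d): drop double negation, giving \lnot ((a \land c) \land d).
(\lnot ((a \land c) \land d) \to (e \lor \lnot a)): β-rule — branch into \lnot \lnot ((a \land c) \land d)  //  (e \lor \lnot a).
  branch 1 (add \lnot \lnot ((a \land c) \land d)):
    \lnot \lnot ((a \land c) \land d): α-rule — add (a \land c), d.
    (a \land c): α-rule — add a, c.
    \lnot ((a \land c) \land d): β-rule — branch into \lnot (a \land c)  //  \lnot d.
      branch 1.1 (add \lnot (a \land c)):
        \lnot (a \land c): β-rule — branch into \lnot a  //  \lnot c.
          branch 1.1.1 (add \lnot a):
            × closes — contains both a and \lnot a.
          branch 1.1.2 (add \lnot c):
            × closes — contains both c and \lnot c.
      branch 1.2 (add \lnot d):
        × closes — contains both d and \lnot d.
  branch 2 (add (e \lor \lnot a)):
    \lnot ((a \land c) \land d): β-rule — branch into \lnot (a \land c)  //  \lnot d.
      branch 2.1 (add \lnot (a \land c)):
        (e \lor \lnot a): β-rule — branch into e  //  \lnot a.
          branch 2.1.1 (add e):
            × closes — contains both e and \lnot e.
          branch 2.1.2 (add \lnot a):
            × closes — contains both a and \lnot a.
      branch 2.2 (add \lnot d):
        (e \lor \lnot a): β-rule — branch into e  //  \lnot a.
          branch 2.2.1 (add e):
            × closes — contains both e and \lnot e.
          branch 2.2.2 (add \lnot a):
            × closes — contains both a and \lnot a.
All 7 branches close.
Every branch closed; the formula is unsatisfiable.

Unsatisfiable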